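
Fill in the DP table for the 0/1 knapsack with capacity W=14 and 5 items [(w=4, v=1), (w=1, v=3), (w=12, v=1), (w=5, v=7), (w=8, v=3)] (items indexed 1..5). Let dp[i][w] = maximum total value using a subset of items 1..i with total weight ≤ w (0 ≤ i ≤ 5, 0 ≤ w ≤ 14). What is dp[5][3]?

3

i\w   0   1   2   3   4   5   6   7   8   9  10  11  12  13  14
  0   0   0   0   0   0   0   0   0   0   0   0   0   0   0   0
  1   0   0   0   0   1   1   1   1   1   1   1   1   1   1   1
  2   0   3   3   3   3   4   4   4   4   4   4   4   4   4   4
  3   0   3   3   3   3   4   4   4   4   4   4   4   4   4   4
  4   0   3   3   3   3   7  10  10  10  10  11  11  11  11  11
  5   0   3   3   3   3   7  10  10  10  10  11  11  11  11  13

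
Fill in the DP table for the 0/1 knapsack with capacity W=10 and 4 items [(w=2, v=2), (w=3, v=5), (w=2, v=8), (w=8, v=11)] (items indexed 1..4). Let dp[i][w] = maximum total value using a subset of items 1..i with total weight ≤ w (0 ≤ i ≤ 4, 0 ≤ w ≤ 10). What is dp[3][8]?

15

i\w   0   1   2   3   4   5   6   7   8   9  10
  0   0   0   0   0   0   0   0   0   0   0   0
  1   0   0   2   2   2   2   2   2   2   2   2
  2   0   0   2   5   5   7   7   7   7   7   7
  3   0   0   8   8  10  13  13  15  15  15  15
  4   0   0   8   8  10  13  13  15  15  15  19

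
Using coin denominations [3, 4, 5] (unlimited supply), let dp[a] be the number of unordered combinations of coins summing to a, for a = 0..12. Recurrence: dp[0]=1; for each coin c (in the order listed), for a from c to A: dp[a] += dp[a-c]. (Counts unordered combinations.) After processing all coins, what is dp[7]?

1

after  coin     0     1     2     3     4     5     6     7     8     9    10    11    12
          3     1     0     0     1     0     0     1     0     0     1     0     0     1
          4     1     0     0     1     1     0     1     1     1     1     1     1     2
          5     1     0     0     1     1     1     1     1     2     2     2     2     3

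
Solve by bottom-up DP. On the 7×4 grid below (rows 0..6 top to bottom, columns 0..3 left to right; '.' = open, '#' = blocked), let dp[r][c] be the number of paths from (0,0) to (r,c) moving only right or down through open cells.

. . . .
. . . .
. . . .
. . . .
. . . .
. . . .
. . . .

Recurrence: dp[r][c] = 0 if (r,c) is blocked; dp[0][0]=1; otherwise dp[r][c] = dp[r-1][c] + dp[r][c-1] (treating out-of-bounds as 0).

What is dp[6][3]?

r\c   0   1   2   3
  0   1   1   1   1
  1   1   2   3   4
  2   1   3   6  10
  3   1   4  10  20
  4   1   5  15  35
  5   1   6  21  56
  6   1   7  28  84

84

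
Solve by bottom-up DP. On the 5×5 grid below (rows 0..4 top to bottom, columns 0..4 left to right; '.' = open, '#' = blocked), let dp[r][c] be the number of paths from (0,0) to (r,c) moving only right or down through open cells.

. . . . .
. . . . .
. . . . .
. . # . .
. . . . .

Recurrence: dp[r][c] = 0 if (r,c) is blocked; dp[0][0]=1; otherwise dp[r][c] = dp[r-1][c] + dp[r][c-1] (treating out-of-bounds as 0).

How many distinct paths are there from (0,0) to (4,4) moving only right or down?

40

r\c   0   1   2   3   4
  0   1   1   1   1   1
  1   1   2   3   4   5
  2   1   3   6  10  15
  3   1   4   0  10  25
  4   1   5   5  15  40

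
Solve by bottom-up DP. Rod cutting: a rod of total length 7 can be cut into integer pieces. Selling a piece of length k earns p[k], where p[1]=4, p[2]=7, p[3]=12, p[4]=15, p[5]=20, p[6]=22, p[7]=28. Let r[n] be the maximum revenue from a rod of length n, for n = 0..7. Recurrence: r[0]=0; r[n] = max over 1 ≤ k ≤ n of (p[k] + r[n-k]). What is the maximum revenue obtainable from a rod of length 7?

28

   n    0    1    2    3    4    5    6    7
r[n]    0    4    8   12   16   20   24   28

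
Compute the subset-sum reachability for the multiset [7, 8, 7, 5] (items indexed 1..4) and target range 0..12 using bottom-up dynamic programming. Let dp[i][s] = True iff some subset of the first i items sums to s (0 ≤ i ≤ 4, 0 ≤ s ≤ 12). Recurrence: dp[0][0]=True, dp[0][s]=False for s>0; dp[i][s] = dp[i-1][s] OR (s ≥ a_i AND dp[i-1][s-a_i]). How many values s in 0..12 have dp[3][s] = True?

3

i\s   0   1   2   3   4   5   6   7   8   9  10  11  12
  0   T   F   F   F   F   F   F   F   F   F   F   F   F
  1   T   F   F   F   F   F   F   T   F   F   F   F   F
  2   T   F   F   F   F   F   F   T   T   F   F   F   F
  3   T   F   F   F   F   F   F   T   T   F   F   F   F
  4   T   F   F   F   F   T   F   T   T   F   F   F   T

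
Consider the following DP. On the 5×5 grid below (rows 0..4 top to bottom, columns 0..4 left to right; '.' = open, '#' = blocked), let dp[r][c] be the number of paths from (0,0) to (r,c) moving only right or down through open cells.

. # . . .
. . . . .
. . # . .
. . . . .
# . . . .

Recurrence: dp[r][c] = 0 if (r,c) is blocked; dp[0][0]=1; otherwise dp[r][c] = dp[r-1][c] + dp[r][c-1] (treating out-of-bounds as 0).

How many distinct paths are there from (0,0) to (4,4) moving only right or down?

16

r\c   0   1   2   3   4
  0   1   0   0   0   0
  1   1   1   1   1   1
  2   1   2   0   1   2
  3   1   3   3   4   6
  4   0   3   6  10  16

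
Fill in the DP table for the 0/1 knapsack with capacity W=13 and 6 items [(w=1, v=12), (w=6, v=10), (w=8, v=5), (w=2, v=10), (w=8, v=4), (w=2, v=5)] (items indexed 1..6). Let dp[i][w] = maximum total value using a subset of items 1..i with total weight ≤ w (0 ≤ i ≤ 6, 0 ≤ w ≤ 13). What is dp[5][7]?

22

i\w   0   1   2   3   4   5   6   7   8   9  10  11  12  13
  0   0   0   0   0   0   0   0   0   0   0   0   0   0   0
  1   0  12  12  12  12  12  12  12  12  12  12  12  12  12
  2   0  12  12  12  12  12  12  22  22  22  22  22  22  22
  3   0  12  12  12  12  12  12  22  22  22  22  22  22  22
  4   0  12  12  22  22  22  22  22  22  32  32  32  32  32
  5   0  12  12  22  22  22  22  22  22  32  32  32  32  32
  6   0  12  12  22  22  27  27  27  27  32  32  37  37  37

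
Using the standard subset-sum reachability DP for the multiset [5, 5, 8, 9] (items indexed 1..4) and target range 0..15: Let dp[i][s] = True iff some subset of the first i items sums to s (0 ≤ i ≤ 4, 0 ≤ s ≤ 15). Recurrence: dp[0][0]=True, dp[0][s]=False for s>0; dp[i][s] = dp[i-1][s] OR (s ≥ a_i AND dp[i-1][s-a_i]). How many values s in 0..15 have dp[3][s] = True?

5

i\s   0   1   2   3   4   5   6   7   8   9  10  11  12  13  14  15
  0   T   F   F   F   F   F   F   F   F   F   F   F   F   F   F   F
  1   T   F   F   F   F   T   F   F   F   F   F   F   F   F   F   F
  2   T   F   F   F   F   T   F   F   F   F   T   F   F   F   F   F
  3   T   F   F   F   F   T   F   F   T   F   T   F   F   T   F   F
  4   T   F   F   F   F   T   F   F   T   T   T   F   F   T   T   F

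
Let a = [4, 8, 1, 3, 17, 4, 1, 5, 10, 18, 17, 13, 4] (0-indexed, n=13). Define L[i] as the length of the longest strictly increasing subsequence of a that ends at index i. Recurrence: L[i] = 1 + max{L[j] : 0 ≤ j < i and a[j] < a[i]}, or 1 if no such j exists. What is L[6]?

   i    0    1    2    3    4    5    6    7    8    9   10   11   12
a[i]    4    8    1    3   17    4    1    5   10   18   17   13    4
L[i]    1    2    1    2    3    3    1    4    5    6    6    6    3

1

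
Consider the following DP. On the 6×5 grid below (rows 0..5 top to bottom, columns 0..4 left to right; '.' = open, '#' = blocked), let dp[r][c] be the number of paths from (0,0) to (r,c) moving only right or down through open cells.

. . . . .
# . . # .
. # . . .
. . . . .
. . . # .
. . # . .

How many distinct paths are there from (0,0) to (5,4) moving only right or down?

7

r\c   0   1   2   3   4
  0   1   1   1   1   1
  1   0   1   2   0   1
  2   0   0   2   2   3
  3   0   0   2   4   7
  4   0   0   2   0   7
  5   0   0   0   0   7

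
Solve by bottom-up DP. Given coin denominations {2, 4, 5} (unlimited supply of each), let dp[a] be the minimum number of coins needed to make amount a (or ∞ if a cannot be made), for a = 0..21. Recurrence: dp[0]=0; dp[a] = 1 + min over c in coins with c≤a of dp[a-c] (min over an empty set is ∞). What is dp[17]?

4

 a  0  1  2  3  4  5  6  7  8  9 10 11 12 13 14 15 16 17 18 19 20 21
dp  0  -  1  -  1  1  2  2  2  2  2  3  3  3  3  3  4  4  4  4  4  5
(- denotes ∞ / unreachable)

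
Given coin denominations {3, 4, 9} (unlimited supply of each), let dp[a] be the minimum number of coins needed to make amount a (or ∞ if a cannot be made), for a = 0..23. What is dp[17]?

 a  0  1  2  3  4  5  6  7  8  9 10 11 12 13 14 15 16 17 18 19 20 21 22 23
dp  0  -  -  1  1  -  2  2  2  1  3  3  2  2  4  3  3  3  2  4  4  3  3  5
(- denotes ∞ / unreachable)

3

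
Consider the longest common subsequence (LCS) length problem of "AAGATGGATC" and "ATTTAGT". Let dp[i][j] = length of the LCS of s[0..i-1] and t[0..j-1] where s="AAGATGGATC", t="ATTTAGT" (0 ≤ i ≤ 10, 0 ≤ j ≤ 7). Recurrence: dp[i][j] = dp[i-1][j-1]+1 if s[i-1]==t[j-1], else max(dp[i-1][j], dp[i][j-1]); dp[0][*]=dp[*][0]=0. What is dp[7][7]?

   ''  A  T  T  T  A  G  T
''  0  0  0  0  0  0  0  0
 A  0  1  1  1  1  1  1  1
 A  0  1  1  1  1  2  2  2
 G  0  1  1  1  1  2  3  3
 A  0  1  1  1  1  2  3  3
 T  0  1  2  2  2  2  3  4
 G  0  1  2  2  2  2  3  4
 G  0  1  2  2  2  2  3  4
 A  0  1  2  2  2  3  3  4
 T  0  1  2  3  3  3  3  4
 C  0  1  2  3  3  3  3  4

4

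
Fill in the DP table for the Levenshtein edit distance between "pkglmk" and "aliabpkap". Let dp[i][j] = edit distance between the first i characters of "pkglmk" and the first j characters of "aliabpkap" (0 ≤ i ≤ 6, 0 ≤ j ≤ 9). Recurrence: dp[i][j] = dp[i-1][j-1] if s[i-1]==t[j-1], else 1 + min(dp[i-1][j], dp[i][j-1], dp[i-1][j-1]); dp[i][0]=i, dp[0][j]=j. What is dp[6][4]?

5

   ''  a  l  i  a  b  p  k  a  p
''  0  1  2  3  4  5  6  7  8  9
 p  1  1  2  3  4  5  5  6  7  8
 k  2  2  2  3  4  5  6  5  6  7
 g  3  3  3  3  4  5  6  6  6  7
 l  4  4  3  4  4  5  6  7  7  7
 m  5  5  4  4  5  5  6  7  8  8
 k  6  6  5  5  5  6  6  6  7  8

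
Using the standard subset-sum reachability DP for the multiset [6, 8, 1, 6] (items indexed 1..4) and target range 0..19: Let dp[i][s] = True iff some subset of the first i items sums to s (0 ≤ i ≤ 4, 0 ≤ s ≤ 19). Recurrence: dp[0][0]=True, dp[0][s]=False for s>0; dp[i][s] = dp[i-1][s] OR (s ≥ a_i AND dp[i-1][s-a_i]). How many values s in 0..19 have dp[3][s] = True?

8

i\s   0   1   2   3   4   5   6   7   8   9  10  11  12  13  14  15  16  17  18  19
  0   T   F   F   F   F   F   F   F   F   F   F   F   F   F   F   F   F   F   F   F
  1   T   F   F   F   F   F   T   F   F   F   F   F   F   F   F   F   F   F   F   F
  2   T   F   F   F   F   F   T   F   T   F   F   F   F   F   T   F   F   F   F   F
  3   T   T   F   F   F   F   T   T   T   T   F   F   F   F   T   T   F   F   F   F
  4   T   T   F   F   F   F   T   T   T   T   F   F   T   T   T   T   F   F   F   F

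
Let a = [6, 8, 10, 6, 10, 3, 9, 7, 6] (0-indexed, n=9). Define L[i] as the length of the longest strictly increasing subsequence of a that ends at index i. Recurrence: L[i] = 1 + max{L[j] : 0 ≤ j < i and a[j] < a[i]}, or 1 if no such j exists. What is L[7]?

2

   i    0    1    2    3    4    5    6    7    8
a[i]    6    8   10    6   10    3    9    7    6
L[i]    1    2    3    1    3    1    3    2    2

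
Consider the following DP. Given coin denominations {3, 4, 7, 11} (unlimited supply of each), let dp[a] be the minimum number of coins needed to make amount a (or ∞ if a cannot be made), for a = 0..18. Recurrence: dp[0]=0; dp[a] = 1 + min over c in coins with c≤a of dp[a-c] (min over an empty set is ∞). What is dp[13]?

3

 a  0  1  2  3  4  5  6  7  8  9 10 11 12 13 14 15 16 17 18
dp  0  -  -  1  1  -  2  1  2  3  2  1  3  3  2  2  4  3  2
(- denotes ∞ / unreachable)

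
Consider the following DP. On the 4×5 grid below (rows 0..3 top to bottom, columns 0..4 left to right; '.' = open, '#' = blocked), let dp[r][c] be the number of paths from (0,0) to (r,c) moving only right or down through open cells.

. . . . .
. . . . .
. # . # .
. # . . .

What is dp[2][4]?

5

r\c   0   1   2   3   4
  0   1   1   1   1   1
  1   1   2   3   4   5
  2   1   0   3   0   5
  3   1   0   3   3   8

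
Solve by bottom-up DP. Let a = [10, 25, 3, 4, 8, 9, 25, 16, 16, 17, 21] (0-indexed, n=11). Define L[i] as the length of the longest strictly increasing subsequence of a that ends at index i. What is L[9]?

   i    0    1    2    3    4    5    6    7    8    9   10
a[i]   10   25    3    4    8    9   25   16   16   17   21
L[i]    1    2    1    2    3    4    5    5    5    6    7

6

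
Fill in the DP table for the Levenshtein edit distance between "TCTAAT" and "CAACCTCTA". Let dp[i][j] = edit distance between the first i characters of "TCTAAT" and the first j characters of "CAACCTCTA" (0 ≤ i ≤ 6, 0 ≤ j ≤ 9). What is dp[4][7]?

5

   ''  C  A  A  C  C  T  C  T  A
''  0  1  2  3  4  5  6  7  8  9
 T  1  1  2  3  4  5  5  6  7  8
 C  2  1  2  3  3  4  5  5  6  7
 T  3  2  2  3  4  4  4  5  5  6
 A  4  3  2  2  3  4  5  5  6  5
 A  5  4  3  2  3  4  5  6  6  6
 T  6  5  4  3  3  4  4  5  6  7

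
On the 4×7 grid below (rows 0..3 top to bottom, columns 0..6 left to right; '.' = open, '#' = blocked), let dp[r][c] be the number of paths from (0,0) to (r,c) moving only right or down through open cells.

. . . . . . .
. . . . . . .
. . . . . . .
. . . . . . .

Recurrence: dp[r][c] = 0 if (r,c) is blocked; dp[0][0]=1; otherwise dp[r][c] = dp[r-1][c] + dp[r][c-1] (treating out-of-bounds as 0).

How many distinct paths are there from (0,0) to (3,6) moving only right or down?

84

r\c   0   1   2   3   4   5   6
  0   1   1   1   1   1   1   1
  1   1   2   3   4   5   6   7
  2   1   3   6  10  15  21  28
  3   1   4  10  20  35  56  84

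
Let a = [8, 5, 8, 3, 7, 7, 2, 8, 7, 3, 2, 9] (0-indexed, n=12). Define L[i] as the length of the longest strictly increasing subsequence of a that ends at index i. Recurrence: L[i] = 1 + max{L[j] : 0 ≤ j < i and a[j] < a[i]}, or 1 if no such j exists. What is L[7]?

   i    0    1    2    3    4    5    6    7    8    9   10   11
a[i]    8    5    8    3    7    7    2    8    7    3    2    9
L[i]    1    1    2    1    2    2    1    3    2    2    1    4

3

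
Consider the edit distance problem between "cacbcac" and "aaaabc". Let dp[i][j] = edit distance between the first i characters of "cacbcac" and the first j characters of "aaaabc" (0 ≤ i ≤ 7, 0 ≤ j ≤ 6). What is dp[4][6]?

4

   ''  a  a  a  a  b  c
''  0  1  2  3  4  5  6
 c  1  1  2  3  4  5  5
 a  2  1  1  2  3  4  5
 c  3  2  2  2  3  4  4
 b  4  3  3  3  3  3  4
 c  5  4  4  4  4  4  3
 a  6  5  4  4  4  5  4
 c  7  6  5  5  5  5  5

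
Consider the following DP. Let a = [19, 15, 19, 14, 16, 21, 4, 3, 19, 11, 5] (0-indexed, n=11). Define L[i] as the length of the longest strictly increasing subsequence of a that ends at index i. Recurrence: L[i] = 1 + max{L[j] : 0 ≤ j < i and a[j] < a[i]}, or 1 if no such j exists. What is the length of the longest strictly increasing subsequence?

3

   i    0    1    2    3    4    5    6    7    8    9   10
a[i]   19   15   19   14   16   21    4    3   19   11    5
L[i]    1    1    2    1    2    3    1    1    3    2    2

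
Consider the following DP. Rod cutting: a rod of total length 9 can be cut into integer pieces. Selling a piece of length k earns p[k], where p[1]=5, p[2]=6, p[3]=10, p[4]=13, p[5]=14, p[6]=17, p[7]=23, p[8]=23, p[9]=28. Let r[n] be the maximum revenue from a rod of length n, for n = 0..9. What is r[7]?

35

   n    0    1    2    3    4    5    6    7    8    9
r[n]    0    5   10   15   20   25   30   35   40   45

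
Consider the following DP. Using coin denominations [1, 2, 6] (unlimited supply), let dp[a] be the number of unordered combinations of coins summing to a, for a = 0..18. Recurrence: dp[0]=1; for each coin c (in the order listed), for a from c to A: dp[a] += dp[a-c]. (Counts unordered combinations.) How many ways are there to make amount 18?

22

after  coin     0     1     2     3     4     5     6     7     8     9    10    11    12    13    14    15    16    17    18
          1     1     1     1     1     1     1     1     1     1     1     1     1     1     1     1     1     1     1     1
          2     1     1     2     2     3     3     4     4     5     5     6     6     7     7     8     8     9     9    10
          6     1     1     2     2     3     3     5     5     7     7     9     9    12    12    15    15    18    18    22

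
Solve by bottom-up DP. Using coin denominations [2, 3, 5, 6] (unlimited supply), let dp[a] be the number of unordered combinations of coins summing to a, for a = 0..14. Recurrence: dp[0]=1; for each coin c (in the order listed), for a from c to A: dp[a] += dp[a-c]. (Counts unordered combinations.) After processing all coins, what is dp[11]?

6

after  coin     0     1     2     3     4     5     6     7     8     9    10    11    12    13    14
          2     1     0     1     0     1     0     1     0     1     0     1     0     1     0     1
          3     1     0     1     1     1     1     2     1     2     2     2     2     3     2     3
          5     1     0     1     1     1     2     2     2     3     3     4     4     5     5     6
          6     1     0     1     1     1     2     3     2     4     4     5     6     8     7    10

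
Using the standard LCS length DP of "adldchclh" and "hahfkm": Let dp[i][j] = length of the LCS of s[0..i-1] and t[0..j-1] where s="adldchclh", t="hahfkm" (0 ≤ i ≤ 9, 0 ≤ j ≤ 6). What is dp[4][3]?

   ''  h  a  h  f  k  m
''  0  0  0  0  0  0  0
 a  0  0  1  1  1  1  1
 d  0  0  1  1  1  1  1
 l  0  0  1  1  1  1  1
 d  0  0  1  1  1  1  1
 c  0  0  1  1  1  1  1
 h  0  1  1  2  2  2  2
 c  0  1  1  2  2  2  2
 l  0  1  1  2  2  2  2
 h  0  1  1  2  2  2  2

1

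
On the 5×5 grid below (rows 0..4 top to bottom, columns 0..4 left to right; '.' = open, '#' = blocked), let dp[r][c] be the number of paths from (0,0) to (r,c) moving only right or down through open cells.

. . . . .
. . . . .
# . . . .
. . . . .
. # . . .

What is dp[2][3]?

r\c   0   1   2   3   4
  0   1   1   1   1   1
  1   1   2   3   4   5
  2   0   2   5   9  14
  3   0   2   7  16  30
  4   0   0   7  23  53

9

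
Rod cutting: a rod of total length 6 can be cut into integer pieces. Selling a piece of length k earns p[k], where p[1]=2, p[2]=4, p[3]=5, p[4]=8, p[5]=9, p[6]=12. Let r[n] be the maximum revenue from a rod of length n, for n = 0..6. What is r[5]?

10

   n    0    1    2    3    4    5    6
r[n]    0    2    4    6    8   10   12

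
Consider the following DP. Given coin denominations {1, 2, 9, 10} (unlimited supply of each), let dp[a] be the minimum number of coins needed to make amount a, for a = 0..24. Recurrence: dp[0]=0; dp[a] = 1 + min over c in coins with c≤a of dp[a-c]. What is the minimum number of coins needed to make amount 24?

 a  0  1  2  3  4  5  6  7  8  9 10 11 12 13 14 15 16 17 18 19 20 21 22 23 24
dp  0  1  1  2  2  3  3  4  4  1  1  2  2  3  3  4  4  5  2  2  2  3  3  4  4

4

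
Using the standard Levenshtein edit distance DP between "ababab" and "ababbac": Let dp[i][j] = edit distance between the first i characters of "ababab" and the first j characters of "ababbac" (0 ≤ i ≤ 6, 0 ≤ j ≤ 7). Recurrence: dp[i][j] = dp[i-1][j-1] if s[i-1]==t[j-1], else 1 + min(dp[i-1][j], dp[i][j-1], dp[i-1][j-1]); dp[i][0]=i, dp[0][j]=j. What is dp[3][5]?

   ''  a  b  a  b  b  a  c
''  0  1  2  3  4  5  6  7
 a  1  0  1  2  3  4  5  6
 b  2  1  0  1  2  3  4  5
 a  3  2  1  0  1  2  3  4
 b  4  3  2  1  0  1  2  3
 a  5  4  3  2  1  1  1  2
 b  6  5  4  3  2  1  2  2

2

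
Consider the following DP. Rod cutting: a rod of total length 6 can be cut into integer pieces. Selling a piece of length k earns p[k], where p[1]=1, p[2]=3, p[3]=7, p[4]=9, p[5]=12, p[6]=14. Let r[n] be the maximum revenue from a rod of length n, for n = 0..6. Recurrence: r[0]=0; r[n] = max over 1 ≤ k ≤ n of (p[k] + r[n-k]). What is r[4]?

9

   n    0    1    2    3    4    5    6
r[n]    0    1    3    7    9   12   14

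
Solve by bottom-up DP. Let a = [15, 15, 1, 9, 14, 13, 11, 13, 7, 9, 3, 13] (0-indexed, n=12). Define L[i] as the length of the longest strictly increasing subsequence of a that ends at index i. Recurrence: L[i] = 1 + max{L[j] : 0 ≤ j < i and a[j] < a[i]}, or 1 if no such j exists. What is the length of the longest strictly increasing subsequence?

   i    0    1    2    3    4    5    6    7    8    9   10   11
a[i]   15   15    1    9   14   13   11   13    7    9    3   13
L[i]    1    1    1    2    3    3    3    4    2    3    2    4

4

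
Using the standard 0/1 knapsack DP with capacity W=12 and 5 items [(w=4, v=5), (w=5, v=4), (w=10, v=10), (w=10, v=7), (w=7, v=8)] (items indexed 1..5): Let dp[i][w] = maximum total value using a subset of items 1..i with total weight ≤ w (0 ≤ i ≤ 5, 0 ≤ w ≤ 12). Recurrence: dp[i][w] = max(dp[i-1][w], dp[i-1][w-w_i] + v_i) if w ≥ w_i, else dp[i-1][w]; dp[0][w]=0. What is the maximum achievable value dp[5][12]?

i\w   0   1   2   3   4   5   6   7   8   9  10  11  12
  0   0   0   0   0   0   0   0   0   0   0   0   0   0
  1   0   0   0   0   5   5   5   5   5   5   5   5   5
  2   0   0   0   0   5   5   5   5   5   9   9   9   9
  3   0   0   0   0   5   5   5   5   5   9  10  10  10
  4   0   0   0   0   5   5   5   5   5   9  10  10  10
  5   0   0   0   0   5   5   5   8   8   9  10  13  13

13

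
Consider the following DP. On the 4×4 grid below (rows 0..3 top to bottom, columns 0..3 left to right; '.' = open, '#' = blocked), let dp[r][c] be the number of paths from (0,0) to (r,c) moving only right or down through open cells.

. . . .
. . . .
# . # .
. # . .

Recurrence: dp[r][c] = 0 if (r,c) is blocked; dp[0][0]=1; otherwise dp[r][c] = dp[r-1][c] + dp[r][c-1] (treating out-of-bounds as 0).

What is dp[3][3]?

r\c   0   1   2   3
  0   1   1   1   1
  1   1   2   3   4
  2   0   2   0   4
  3   0   0   0   4

4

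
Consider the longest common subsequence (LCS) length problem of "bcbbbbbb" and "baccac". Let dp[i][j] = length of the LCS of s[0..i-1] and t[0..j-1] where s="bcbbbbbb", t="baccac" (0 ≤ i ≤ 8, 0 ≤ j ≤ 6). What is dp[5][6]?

   ''  b  a  c  c  a  c
''  0  0  0  0  0  0  0
 b  0  1  1  1  1  1  1
 c  0  1  1  2  2  2  2
 b  0  1  1  2  2  2  2
 b  0  1  1  2  2  2  2
 b  0  1  1  2  2  2  2
 b  0  1  1  2  2  2  2
 b  0  1  1  2  2  2  2
 b  0  1  1  2  2  2  2

2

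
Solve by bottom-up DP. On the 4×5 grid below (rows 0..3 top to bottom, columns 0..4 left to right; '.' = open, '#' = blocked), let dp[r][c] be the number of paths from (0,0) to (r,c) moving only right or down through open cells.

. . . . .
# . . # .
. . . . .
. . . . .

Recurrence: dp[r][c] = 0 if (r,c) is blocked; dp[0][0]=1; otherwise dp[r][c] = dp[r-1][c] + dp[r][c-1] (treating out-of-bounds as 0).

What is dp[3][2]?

4

r\c   0   1   2   3   4
  0   1   1   1   1   1
  1   0   1   2   0   1
  2   0   1   3   3   4
  3   0   1   4   7  11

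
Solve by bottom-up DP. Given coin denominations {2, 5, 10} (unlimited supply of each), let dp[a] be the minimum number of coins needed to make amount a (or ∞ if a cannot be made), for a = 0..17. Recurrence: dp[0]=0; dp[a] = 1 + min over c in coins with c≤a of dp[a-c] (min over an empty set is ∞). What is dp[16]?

4

 a  0  1  2  3  4  5  6  7  8  9 10 11 12 13 14 15 16 17
dp  0  -  1  -  2  1  3  2  4  3  1  4  2  5  3  2  4  3
(- denotes ∞ / unreachable)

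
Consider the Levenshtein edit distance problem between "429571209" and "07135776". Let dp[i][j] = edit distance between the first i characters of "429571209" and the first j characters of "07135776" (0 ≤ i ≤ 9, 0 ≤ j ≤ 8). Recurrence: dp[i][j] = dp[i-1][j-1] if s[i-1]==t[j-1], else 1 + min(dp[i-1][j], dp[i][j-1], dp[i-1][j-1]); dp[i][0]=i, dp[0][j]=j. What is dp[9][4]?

7

   ''  0  7  1  3  5  7  7  6
''  0  1  2  3  4  5  6  7  8
 4  1  1  2  3  4  5  6  7  8
 2  2  2  2  3  4  5  6  7  8
 9  3  3  3  3  4  5  6  7  8
 5  4  4  4  4  4  4  5  6  7
 7  5  5  4  5  5  5  4  5  6
 1  6  6  5  4  5  6  5  5  6
 2  7  7  6  5  5  6  6  6  6
 0  8  7  7  6  6  6  7  7  7
 9  9  8  8  7  7  7  7  8  8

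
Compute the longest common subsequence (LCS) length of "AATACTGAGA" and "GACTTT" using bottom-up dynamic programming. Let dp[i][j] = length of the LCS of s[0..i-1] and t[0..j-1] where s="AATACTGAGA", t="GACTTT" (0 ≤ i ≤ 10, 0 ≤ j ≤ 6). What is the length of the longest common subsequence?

   ''  G  A  C  T  T  T
''  0  0  0  0  0  0  0
 A  0  0  1  1  1  1  1
 A  0  0  1  1  1  1  1
 T  0  0  1  1  2  2  2
 A  0  0  1  1  2  2  2
 C  0  0  1  2  2  2  2
 T  0  0  1  2  3  3  3
 G  0  1  1  2  3  3  3
 A  0  1  2  2  3  3  3
 G  0  1  2  2  3  3  3
 A  0  1  2  2  3  3  3

3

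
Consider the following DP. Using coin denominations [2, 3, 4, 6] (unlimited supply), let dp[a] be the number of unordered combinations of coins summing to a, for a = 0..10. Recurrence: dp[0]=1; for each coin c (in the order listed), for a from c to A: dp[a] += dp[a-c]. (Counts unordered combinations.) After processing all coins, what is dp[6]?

after  coin     0     1     2     3     4     5     6     7     8     9    10
          2     1     0     1     0     1     0     1     0     1     0     1
          3     1     0     1     1     1     1     2     1     2     2     2
          4     1     0     1     1     2     1     3     2     4     3     5
          6     1     0     1     1     2     1     4     2     5     4     7

4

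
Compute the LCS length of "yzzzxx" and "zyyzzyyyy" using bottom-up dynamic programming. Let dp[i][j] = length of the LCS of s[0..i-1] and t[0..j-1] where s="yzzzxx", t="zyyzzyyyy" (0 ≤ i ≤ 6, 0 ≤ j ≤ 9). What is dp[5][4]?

2

   ''  z  y  y  z  z  y  y  y  y
''  0  0  0  0  0  0  0  0  0  0
 y  0  0  1  1  1  1  1  1  1  1
 z  0  1  1  1  2  2  2  2  2  2
 z  0  1  1  1  2  3  3  3  3  3
 z  0  1  1  1  2  3  3  3  3  3
 x  0  1  1  1  2  3  3  3  3  3
 x  0  1  1  1  2  3  3  3  3  3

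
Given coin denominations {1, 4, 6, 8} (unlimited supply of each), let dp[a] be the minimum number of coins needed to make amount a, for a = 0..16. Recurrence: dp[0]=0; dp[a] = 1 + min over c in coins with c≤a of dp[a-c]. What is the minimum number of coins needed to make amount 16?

 a  0  1  2  3  4  5  6  7  8  9 10 11 12 13 14 15 16
dp  0  1  2  3  1  2  1  2  1  2  2  3  2  3  2  3  2

2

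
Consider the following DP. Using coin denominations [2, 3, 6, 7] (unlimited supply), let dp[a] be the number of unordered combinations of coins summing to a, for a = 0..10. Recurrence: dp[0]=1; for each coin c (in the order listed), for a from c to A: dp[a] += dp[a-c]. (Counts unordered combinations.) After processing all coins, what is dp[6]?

3

after  coin     0     1     2     3     4     5     6     7     8     9    10
          2     1     0     1     0     1     0     1     0     1     0     1
          3     1     0     1     1     1     1     2     1     2     2     2
          6     1     0     1     1     1     1     3     1     3     3     3
          7     1     0     1     1     1     1     3     2     3     4     4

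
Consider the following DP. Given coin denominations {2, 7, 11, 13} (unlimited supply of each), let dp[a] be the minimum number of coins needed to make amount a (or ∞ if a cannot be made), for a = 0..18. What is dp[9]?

2

 a  0  1  2  3  4  5  6  7  8  9 10 11 12 13 14 15 16 17 18
dp  0  -  1  -  2  -  3  1  4  2  5  1  6  1  2  2  3  3  2
(- denotes ∞ / unreachable)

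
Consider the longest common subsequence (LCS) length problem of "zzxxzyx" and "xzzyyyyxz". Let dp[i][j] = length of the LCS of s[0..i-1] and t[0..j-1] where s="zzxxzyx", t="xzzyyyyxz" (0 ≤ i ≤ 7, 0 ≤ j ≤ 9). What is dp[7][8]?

4

   ''  x  z  z  y  y  y  y  x  z
''  0  0  0  0  0  0  0  0  0  0
 z  0  0  1  1  1  1  1  1  1  1
 z  0  0  1  2  2  2  2  2  2  2
 x  0  1  1  2  2  2  2  2  3  3
 x  0  1  1  2  2  2  2  2  3  3
 z  0  1  2  2  2  2  2  2  3  4
 y  0  1  2  2  3  3  3  3  3  4
 x  0  1  2  2  3  3  3  3  4  4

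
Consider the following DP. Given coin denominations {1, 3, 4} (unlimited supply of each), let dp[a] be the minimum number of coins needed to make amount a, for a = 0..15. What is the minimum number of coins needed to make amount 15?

 a  0  1  2  3  4  5  6  7  8  9 10 11 12 13 14 15
dp  0  1  2  1  1  2  2  2  2  3  3  3  3  4  4  4

4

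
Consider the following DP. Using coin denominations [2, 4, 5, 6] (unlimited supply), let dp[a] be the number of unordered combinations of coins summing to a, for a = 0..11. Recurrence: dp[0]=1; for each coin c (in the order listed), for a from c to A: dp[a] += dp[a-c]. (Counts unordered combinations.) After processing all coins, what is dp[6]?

3

after  coin     0     1     2     3     4     5     6     7     8     9    10    11
          2     1     0     1     0     1     0     1     0     1     0     1     0
          4     1     0     1     0     2     0     2     0     3     0     3     0
          5     1     0     1     0     2     1     2     1     3     2     4     2
          6     1     0     1     0     2     1     3     1     4     2     6     3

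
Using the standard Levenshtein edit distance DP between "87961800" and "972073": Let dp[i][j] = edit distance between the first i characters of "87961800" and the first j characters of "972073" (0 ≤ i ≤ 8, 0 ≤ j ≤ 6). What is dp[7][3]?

6

   ''  9  7  2  0  7  3
''  0  1  2  3  4  5  6
 8  1  1  2  3  4  5  6
 7  2  2  1  2  3  4  5
 9  3  2  2  2  3  4  5
 6  4  3  3  3  3  4  5
 1  5  4  4  4  4  4  5
 8  6  5  5  5  5  5  5
 0  7  6  6  6  5  6  6
 0  8  7  7  7  6  6  7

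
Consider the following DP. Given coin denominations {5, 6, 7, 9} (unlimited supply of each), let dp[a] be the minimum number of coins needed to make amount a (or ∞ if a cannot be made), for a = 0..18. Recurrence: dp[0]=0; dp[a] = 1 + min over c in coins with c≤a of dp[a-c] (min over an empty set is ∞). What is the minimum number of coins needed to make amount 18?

 a  0  1  2  3  4  5  6  7  8  9 10 11 12 13 14 15 16 17 18
dp  0  -  -  -  -  1  1  1  -  1  2  2  2  2  2  2  2  3  2
(- denotes ∞ / unreachable)

2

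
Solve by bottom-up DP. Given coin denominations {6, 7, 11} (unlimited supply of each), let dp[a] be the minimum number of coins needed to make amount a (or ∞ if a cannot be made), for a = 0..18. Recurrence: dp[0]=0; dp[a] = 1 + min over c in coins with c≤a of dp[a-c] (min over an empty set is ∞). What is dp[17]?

2

 a  0  1  2  3  4  5  6  7  8  9 10 11 12 13 14 15 16 17 18
dp  0  -  -  -  -  -  1  1  -  -  -  1  2  2  2  -  -  2  2
(- denotes ∞ / unreachable)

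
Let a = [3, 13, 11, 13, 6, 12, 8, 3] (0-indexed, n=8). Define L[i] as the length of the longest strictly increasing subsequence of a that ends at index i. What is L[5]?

   i    0    1    2    3    4    5    6    7
a[i]    3   13   11   13    6   12    8    3
L[i]    1    2    2    3    2    3    3    1

3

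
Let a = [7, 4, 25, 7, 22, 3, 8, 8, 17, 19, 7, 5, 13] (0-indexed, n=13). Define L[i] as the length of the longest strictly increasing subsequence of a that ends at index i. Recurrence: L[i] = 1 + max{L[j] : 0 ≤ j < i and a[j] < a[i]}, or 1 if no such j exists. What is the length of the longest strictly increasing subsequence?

5

   i    0    1    2    3    4    5    6    7    8    9   10   11   12
a[i]    7    4   25    7   22    3    8    8   17   19    7    5   13
L[i]    1    1    2    2    3    1    3    3    4    5    2    2    4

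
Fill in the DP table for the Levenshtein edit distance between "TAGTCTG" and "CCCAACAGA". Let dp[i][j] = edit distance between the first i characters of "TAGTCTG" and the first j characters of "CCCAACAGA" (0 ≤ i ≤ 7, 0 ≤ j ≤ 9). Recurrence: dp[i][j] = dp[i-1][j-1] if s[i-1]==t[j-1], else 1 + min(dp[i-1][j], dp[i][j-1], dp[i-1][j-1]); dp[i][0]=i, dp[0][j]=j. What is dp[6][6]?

   ''  C  C  C  A  A  C  A  G  A
''  0  1  2  3  4  5  6  7  8  9
 T  1  1  2  3  4  5  6  7  8  9
 A  2  2  2  3  3  4  5  6  7  8
 G  3  3  3  3  4  4  5  6  6  7
 T  4  4  4  4  4  5  5  6  7  7
 C  5  4  4  4  5  5  5  6  7  8
 T  6  5  5  5  5  6  6  6  7  8
 G  7  6  6  6  6  6  7  7  6  7

6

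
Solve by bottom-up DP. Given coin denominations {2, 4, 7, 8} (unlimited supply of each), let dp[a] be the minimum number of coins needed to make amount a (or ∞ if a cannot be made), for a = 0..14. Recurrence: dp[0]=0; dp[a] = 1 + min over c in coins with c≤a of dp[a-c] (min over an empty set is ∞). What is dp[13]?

3

 a  0  1  2  3  4  5  6  7  8  9 10 11 12 13 14
dp  0  -  1  -  1  -  2  1  1  2  2  2  2  3  2
(- denotes ∞ / unreachable)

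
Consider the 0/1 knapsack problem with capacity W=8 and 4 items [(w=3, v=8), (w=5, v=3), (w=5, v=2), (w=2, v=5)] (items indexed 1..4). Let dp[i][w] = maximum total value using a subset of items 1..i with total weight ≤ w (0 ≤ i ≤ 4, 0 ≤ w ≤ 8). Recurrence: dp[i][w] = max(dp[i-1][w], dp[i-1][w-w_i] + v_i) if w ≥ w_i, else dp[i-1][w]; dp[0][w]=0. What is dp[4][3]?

i\w   0   1   2   3   4   5   6   7   8
  0   0   0   0   0   0   0   0   0   0
  1   0   0   0   8   8   8   8   8   8
  2   0   0   0   8   8   8   8   8  11
  3   0   0   0   8   8   8   8   8  11
  4   0   0   5   8   8  13  13  13  13

8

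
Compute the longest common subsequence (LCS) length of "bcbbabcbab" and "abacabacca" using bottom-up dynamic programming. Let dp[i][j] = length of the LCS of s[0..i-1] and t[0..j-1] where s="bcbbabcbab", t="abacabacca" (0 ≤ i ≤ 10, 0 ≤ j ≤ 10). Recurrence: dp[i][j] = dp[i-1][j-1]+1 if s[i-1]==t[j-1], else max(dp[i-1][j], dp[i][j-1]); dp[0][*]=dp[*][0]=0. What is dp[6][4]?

   ''  a  b  a  c  a  b  a  c  c  a
''  0  0  0  0  0  0  0  0  0  0  0
 b  0  0  1  1  1  1  1  1  1  1  1
 c  0  0  1  1  2  2  2  2  2  2  2
 b  0  0  1  1  2  2  3  3  3  3  3
 b  0  0  1  1  2  2  3  3  3  3  3
 a  0  1  1  2  2  3  3  4  4  4  4
 b  0  1  2  2  2  3  4  4  4  4  4
 c  0  1  2  2  3  3  4  4  5  5  5
 b  0  1  2  2  3  3  4  4  5  5  5
 a  0  1  2  3  3  4  4  5  5  5  6
 b  0  1  2  3  3  4  5  5  5  5  6

2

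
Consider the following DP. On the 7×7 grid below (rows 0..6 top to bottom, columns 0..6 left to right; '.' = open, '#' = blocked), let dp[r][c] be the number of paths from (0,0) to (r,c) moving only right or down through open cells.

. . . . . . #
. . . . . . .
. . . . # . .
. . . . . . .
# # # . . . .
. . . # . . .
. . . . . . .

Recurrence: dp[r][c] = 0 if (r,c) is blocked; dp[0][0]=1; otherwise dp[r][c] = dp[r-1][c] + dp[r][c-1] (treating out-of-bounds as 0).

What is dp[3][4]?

r\c   0   1   2   3   4   5   6
  0   1   1   1   1   1   1   0
  1   1   2   3   4   5   6   6
  2   1   3   6  10   0   6  12
  3   1   4  10  20  20  26  38
  4   0   0   0  20  40  66 104
  5   0   0   0   0  40 106 210
  6   0   0   0   0  40 146 356

20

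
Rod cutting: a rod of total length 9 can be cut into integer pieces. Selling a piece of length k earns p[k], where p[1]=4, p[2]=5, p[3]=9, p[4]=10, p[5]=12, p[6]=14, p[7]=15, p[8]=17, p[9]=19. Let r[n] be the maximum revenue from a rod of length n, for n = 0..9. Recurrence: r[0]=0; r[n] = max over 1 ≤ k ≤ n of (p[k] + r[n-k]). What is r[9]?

36

   n    0    1    2    3    4    5    6    7    8    9
r[n]    0    4    8   12   16   20   24   28   32   36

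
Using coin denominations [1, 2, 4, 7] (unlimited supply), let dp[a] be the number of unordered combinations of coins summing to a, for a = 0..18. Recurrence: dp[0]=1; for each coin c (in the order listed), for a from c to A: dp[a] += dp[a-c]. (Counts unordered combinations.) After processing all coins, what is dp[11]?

16

after  coin     0     1     2     3     4     5     6     7     8     9    10    11    12    13    14    15    16    17    18
          1     1     1     1     1     1     1     1     1     1     1     1     1     1     1     1     1     1     1     1
          2     1     1     2     2     3     3     4     4     5     5     6     6     7     7     8     8     9     9    10
          4     1     1     2     2     4     4     6     6     9     9    12    12    16    16    20    20    25    25    30
          7     1     1     2     2     4     4     6     7    10    11    14    16    20    22    27    30    36    39    46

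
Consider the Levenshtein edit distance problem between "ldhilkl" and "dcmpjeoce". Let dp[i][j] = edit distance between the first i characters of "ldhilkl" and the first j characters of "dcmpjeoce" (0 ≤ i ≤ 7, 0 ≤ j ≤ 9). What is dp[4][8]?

8

   ''  d  c  m  p  j  e  o  c  e
''  0  1  2  3  4  5  6  7  8  9
 l  1  1  2  3  4  5  6  7  8  9
 d  2  1  2  3  4  5  6  7  8  9
 h  3  2  2  3  4  5  6  7  8  9
 i  4  3  3  3  4  5  6  7  8  9
 l  5  4  4  4  4  5  6  7  8  9
 k  6  5  5  5  5  5  6  7  8  9
 l  7  6  6  6  6  6  6  7  8  9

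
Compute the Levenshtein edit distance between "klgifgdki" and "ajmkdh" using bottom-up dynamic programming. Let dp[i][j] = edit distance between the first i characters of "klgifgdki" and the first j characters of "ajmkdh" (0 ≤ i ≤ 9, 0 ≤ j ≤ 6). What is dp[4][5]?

5

   ''  a  j  m  k  d  h
''  0  1  2  3  4  5  6
 k  1  1  2  3  3  4  5
 l  2  2  2  3  4  4  5
 g  3  3  3  3  4  5  5
 i  4  4  4  4  4  5  6
 f  5  5  5  5  5  5  6
 g  6  6  6  6  6  6  6
 d  7  7  7  7  7  6  7
 k  8  8  8  8  7  7  7
 i  9  9  9  9  8  8  8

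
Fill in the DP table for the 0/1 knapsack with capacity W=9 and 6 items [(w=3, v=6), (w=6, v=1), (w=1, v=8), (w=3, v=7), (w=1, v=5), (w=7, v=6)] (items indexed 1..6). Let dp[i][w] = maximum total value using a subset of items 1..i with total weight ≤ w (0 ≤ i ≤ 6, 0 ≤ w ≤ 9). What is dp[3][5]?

i\w   0   1   2   3   4   5   6   7   8   9
  0   0   0   0   0   0   0   0   0   0   0
  1   0   0   0   6   6   6   6   6   6   6
  2   0   0   0   6   6   6   6   6   6   7
  3   0   8   8   8  14  14  14  14  14  14
  4   0   8   8   8  15  15  15  21  21  21
  5   0   8  13  13  15  20  20  21  26  26
  6   0   8  13  13  15  20  20  21  26  26

14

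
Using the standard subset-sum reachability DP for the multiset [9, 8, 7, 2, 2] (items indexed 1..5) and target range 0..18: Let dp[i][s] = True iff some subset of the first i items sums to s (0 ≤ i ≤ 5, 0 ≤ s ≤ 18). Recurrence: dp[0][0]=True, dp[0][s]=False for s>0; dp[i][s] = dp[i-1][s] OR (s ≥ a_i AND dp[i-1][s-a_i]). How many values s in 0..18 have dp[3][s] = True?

i\s   0   1   2   3   4   5   6   7   8   9  10  11  12  13  14  15  16  17  18
  0   T   F   F   F   F   F   F   F   F   F   F   F   F   F   F   F   F   F   F
  1   T   F   F   F   F   F   F   F   F   T   F   F   F   F   F   F   F   F   F
  2   T   F   F   F   F   F   F   F   T   T   F   F   F   F   F   F   F   T   F
  3   T   F   F   F   F   F   F   T   T   T   F   F   F   F   F   T   T   T   F
  4   T   F   T   F   F   F   F   T   T   T   T   T   F   F   F   T   T   T   T
  5   T   F   T   F   T   F   F   T   T   T   T   T   T   T   F   T   T   T   T

7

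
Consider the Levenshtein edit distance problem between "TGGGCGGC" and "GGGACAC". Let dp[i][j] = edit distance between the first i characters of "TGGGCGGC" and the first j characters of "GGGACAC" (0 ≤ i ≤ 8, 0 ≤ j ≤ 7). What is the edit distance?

4

   ''  G  G  G  A  C  A  C
''  0  1  2  3  4  5  6  7
 T  1  1  2  3  4  5  6  7
 G  2  1  1  2  3  4  5  6
 G  3  2  1  1  2  3  4  5
 G  4  3  2  1  2  3  4  5
 C  5  4  3  2  2  2  3  4
 G  6  5  4  3  3  3  3  4
 G  7  6  5  4  4  4  4  4
 C  8  7  6  5  5  4  5  4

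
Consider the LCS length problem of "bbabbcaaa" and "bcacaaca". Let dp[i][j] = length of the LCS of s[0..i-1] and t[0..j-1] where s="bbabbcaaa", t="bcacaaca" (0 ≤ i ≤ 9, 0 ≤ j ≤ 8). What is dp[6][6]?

   ''  b  c  a  c  a  a  c  a
''  0  0  0  0  0  0  0  0  0
 b  0  1  1  1  1  1  1  1  1
 b  0  1  1  1  1  1  1  1  1
 a  0  1  1  2  2  2  2  2  2
 b  0  1  1  2  2  2  2  2  2
 b  0  1  1  2  2  2  2  2  2
 c  0  1  2  2  3  3  3  3  3
 a  0  1  2  3  3  4  4  4  4
 a  0  1  2  3  3  4  5  5  5
 a  0  1  2  3  3  4  5  5  6

3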